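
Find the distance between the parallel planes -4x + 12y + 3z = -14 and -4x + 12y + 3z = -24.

10/13

Both planes have normal n = (-4, 12, 3), |n| = 13. Any point on the first plane is at distance |(-24) − (-14)|/|n| = 10/13 from the second.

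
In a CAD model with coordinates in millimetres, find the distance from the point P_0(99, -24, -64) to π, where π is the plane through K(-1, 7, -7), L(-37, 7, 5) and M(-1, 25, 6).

KL = (-36, 0, 12) and KM = (0, 18, 13), so a normal is n = KL × KM = (-216, 468, -648).
n = (-216, 468, -648); n·P − 8028 = 828; |n| = 828; distance = 828/828 = 1.

1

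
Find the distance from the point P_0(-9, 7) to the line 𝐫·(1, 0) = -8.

1

d = |1·(-9) + 0·7 − (-8)| / √(1 + 0) = |-1|/1 = 1.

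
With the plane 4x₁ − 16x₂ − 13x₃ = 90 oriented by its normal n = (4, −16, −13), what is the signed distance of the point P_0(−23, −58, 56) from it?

n·P_0 − 90 = 18.
|n| = 21, so the signed distance is 18/21 = 6/7.

6/7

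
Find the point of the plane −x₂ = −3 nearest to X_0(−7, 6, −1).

n = (0, −1, 0), |n|² = 1, and n·X_0 − (-3) = -3.
t = -3/1 = -3, so the foot is X_0 − t·n = (−7, 6, −1) − (-3)·(0, −1, 0) = (−7, 3, −1).

(-7, 3, -1)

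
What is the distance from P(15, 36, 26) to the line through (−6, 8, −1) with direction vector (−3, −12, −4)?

√433

Direction vector d = (−3, −12, −4).
AP = (21, 28, 27), and AP × d = (212, 3, −168).
|AP × d|² = 73177 and |d|² = 169, so the distance is √(73177/169) = √433.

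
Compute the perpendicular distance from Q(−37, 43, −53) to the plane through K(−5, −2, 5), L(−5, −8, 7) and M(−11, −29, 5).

KL = (0, −6, 2) and KM = (−6, −27, 0), so a normal is n = KL × KM = (54, −12, −36).
Then n·(−37, 43, −53) − (−426) = −180.
|n| = √(2916 + 144 + 1296) = 66, so the distance is |-180|/66 = 30/11.

30/11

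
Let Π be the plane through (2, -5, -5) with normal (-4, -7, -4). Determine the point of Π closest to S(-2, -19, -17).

The perpendicular from S has direction n = (-4, -7, -4): r = (-2, -19, -17) + t(-4, -7, -4).
Substitute into the plane: n·(S + tn) = 47 gives 209 + 81t = 47, so t = -2.
Foot = (-2, -19, -17) + (-2)·(-4, -7, -4) = (6, -5, -9).

(6, -5, -9)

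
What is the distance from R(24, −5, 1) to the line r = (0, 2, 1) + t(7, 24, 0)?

Direction vector d = (7, 24, 0).
AP = (24, −7, 0); AP·d = 0, |AP|² = 625, |d|² = 625.
distance² = |AP|² − (AP·d)²/|d|² = 625 − 0/625 = 625, so the distance is 25.

25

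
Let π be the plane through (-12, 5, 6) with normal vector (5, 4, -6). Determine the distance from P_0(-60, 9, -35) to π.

2√77/7

The plane has equation n·(r − (-12, 5, 6)) = 0, i.e. n·r = -76.
n = (5, 4, -6); n·P − (-76) = 22; |n| = √77; distance = 22/√77 = 2√77/7.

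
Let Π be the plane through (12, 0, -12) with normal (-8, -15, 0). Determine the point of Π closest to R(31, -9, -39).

(519/17, -168/17, -39)

n = (-8, -15, 0), |n|² = 289, and n·R − (-96) = -17.
t = -17/289 = -1/17, so the foot is R − t·n = (31, -9, -39) − (-1/17)·(-8, -15, 0) = (519/17, -168/17, -39).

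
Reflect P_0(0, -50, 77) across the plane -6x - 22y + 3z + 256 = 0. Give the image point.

n = (-6, -22, 3), |n|² = 529, n·P_0 − (-256) = 1587, so t = 1587/529 = 3.
Foot F = P_0 − 3·n = (18, 16, 68); the reflection is 2F − P_0 = (36, 82, 59).

(36, 82, 59)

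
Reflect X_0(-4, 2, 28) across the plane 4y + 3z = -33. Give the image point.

(-4, -38, -2)

With n = (0, 4, 3), the signed offset is (n·X_0 − (-33))/|n|² = 125/25 = 5.
X_0' = X_0 − 2t·n = (-4, 2, 28) − 10·(0, 4, 3) = (-4, -38, -2).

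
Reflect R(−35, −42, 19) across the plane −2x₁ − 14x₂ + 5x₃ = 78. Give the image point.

n = (−2, −14, 5), |n|² = 225, n·R − 78 = 675, so t = 675/225 = 3.
Foot F = R − 3·n = (−29, 0, 4); the reflection is 2F − R = (−23, 42, −11).

(-23, 42, -11)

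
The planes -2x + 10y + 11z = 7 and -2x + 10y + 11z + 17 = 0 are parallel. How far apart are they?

8/5

Both planes have normal n = (-2, 10, 11), |n| = 15. Any point on the first plane is at distance |(-17) − 7|/|n| = 24/15 = 8/5 from the second.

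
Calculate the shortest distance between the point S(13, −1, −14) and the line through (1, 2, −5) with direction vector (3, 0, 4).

3√26

Direction vector d = (3, 0, 4).
AP = (12, −3, −9); AP·d = 0, |AP|² = 234, |d|² = 25.
distance² = |AP|² − (AP·d)²/|d|² = 234 − 0/25 = 234, so the distance is 3√26.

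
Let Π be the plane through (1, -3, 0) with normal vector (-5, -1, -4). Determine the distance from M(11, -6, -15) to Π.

The plane has equation n·(r − (1, -3, 0)) = 0, i.e. n·r = -2.
Then n·(11, -6, -15) - (-2) = 13.
|n| = √(25 + 1 + 16) = √42, so the distance is |13|/√42 = 13√42/42.

13√42/42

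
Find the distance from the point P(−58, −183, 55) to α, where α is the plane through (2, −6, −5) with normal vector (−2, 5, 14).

5

The plane has equation n·(r − (2, −6, −5)) = 0, i.e. n·r = -104.
Then n·(−58, −183, 55) − (−104) = 75.
|n| = √(4 + 25 + 196) = 15, so the distance is |75|/15 = 5.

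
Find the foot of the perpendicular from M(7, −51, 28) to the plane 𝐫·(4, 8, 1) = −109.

n = (4, 8, 1), |n|² = 81, and n·M − (-109) = -243.
t = -243/81 = -3, so the foot is M − t·n = (7, −51, 28) − (-3)·(4, 8, 1) = (19, −27, 31).

(19, -27, 31)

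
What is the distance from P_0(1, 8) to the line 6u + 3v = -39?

23√5/5

d = |6·1 + 3·8 − (-39)| / √(36 + 9) = |69|/(3√5) = 23√5/5.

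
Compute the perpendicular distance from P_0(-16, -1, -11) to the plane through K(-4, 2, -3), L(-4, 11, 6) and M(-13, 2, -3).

KL = (0, 9, 9) and KM = (-9, 0, 0), so a normal is n = KL × KM = (0, -81, 81).
d = |(-81)·(-1) + 81·(-11) − (-405)| / √(0 + 6561 + 6561) = |-405| / (81√2) = 5√2/2.

5/√2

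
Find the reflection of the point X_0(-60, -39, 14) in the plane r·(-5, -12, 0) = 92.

With n = (-5, -12, 0), the signed offset is (n·X_0 − 92)/|n|² = 676/169 = 4.
X_0' = X_0 − 2t·n = (-60, -39, 14) − 8·(-5, -12, 0) = (-20, 57, 14).

(-20, 57, 14)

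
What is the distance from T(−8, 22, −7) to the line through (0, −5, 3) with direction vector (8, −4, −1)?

Direction vector d = (8, −4, −1).
AP = (−8, 27, −10); AP·d = -162, |AP|² = 893, |d|² = 81.
distance² = |AP|² − (AP·d)²/|d|² = 893 − 26244/81 = 569, so the distance is √569.

√569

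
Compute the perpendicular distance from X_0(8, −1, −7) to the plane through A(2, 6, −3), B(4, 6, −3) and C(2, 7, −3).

AB = (2, 0, 0) and AC = (0, 1, 0), so a normal is n = AB × AC = (0, 0, 2).
Then n·(8, −1, −7) − (−6) = −8.
|n| = √(0 + 0 + 4) = 2, so the distance is |-8|/2 = 4.

4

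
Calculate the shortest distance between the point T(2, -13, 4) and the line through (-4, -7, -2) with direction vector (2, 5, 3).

Direction vector d = (2, 5, 3).
AP = (6, -6, 6), and AP × d = (-48, -6, 42).
|AP × d|² = 4104 and |d|² = 38, so the distance is √(4104/38) = √108 = 6√3.

6√3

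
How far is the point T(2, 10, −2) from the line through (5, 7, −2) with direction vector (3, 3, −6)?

3√2

Direction vector d = (3, 3, −6).
AP = (−3, 3, 0); AP·d = 0, |AP|² = 18, |d|² = 54.
distance² = |AP|² − (AP·d)²/|d|² = 18 − 0/54 = 18, so the distance is 3√2.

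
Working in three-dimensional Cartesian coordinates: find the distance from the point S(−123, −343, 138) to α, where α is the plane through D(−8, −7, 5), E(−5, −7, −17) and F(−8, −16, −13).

DE = (3, 0, −22) and DF = (0, −9, −18), so a normal is n = DE × DF = (−198, 54, −27).
d = |(-198)·(-123) + 54·(-343) + (-27)·138 − 1071| / √(39204 + 2916 + 729) = |1035| / 207 = 5.

5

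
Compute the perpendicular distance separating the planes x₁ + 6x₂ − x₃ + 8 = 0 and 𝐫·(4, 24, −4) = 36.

Divide the second equation by 4 to match normals: x₁ + 6x₂ − x₃ = 9.
With common normal n = (1, 6, −1) (|n| = √38), the distance is |(-8) − 9|/|n| = 17/√38 = 17√38/38.

17√38/38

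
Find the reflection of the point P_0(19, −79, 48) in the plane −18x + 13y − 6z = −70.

n = (−18, 13, −6), |n|² = 529, n·P_0 − (-70) = -1587, so t = -1587/529 = -3.
Foot F = P_0 − (-3)·n = (−35, −40, 30); the reflection is 2F − P_0 = (−89, −1, 12).

(-89, -1, 12)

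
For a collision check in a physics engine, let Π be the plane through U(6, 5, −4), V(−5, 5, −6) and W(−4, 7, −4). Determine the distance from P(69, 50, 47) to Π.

1

UV = (−11, 0, −2) and UW = (−10, 2, 0), so a normal is n = UV × UW = (4, 20, −22).
n = (4, 20, −22); n·P − 212 = 30; |n| = 30; distance = 30/30 = 1.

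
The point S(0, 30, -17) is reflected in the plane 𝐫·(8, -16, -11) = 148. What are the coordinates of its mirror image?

(16, -2, -39)

n = (8, -16, -11), |n|² = 441, n·S − 148 = -441, so t = -441/441 = -1.
Foot F = S − (-1)·n = (8, 14, -28); the reflection is 2F − S = (16, -2, -39).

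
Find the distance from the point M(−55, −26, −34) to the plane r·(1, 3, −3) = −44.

13/√19

d = |1·(-55) + 3·(-26) + (-3)·(-34) − (-44)| / √(1 + 9 + 9) = |13| / √19 = 13√19/19.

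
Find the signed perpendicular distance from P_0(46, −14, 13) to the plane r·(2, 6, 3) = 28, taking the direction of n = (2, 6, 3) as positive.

19/7

n·P_0 − 28 = 19.
|n| = 7, so the signed distance is 19/7.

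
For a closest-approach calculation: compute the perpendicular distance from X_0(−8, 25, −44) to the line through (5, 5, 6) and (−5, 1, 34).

A direction vector is d = (−10, −4, 28).
AP = (−13, 20, −50), and AP × d = (360, 864, 252).
|AP × d|² = 939600 and |d|² = 900, so the distance is √(939600/900) = √1044 = 6√29.

6√29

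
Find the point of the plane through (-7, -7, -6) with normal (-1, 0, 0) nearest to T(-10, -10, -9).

(-7, -10, -9)

n = (-1, 0, 0), |n|² = 1, and n·T − 7 = 3.
t = 3/1 = 3, so the foot is T − t·n = (-10, -10, -9) − 3·(-1, 0, 0) = (-7, -10, -9).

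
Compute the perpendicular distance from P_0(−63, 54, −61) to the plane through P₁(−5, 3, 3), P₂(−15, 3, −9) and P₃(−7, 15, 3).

P₁P₂ = (−10, 0, −12) and P₁P₃ = (−2, 12, 0), so a normal is n = P₁P₂ × P₁P₃ = (144, 24, −120).
Then n·(−63, 54, −61) − (−1008) = 552.
|n| = √(20736 + 576 + 14400) = 24√62, so the distance is |552|/(24√62) = 23/√62.

23√62/62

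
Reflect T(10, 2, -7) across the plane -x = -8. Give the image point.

(6, 2, -7)

With n = (-1, 0, 0), the signed offset is (n·T − (-8))/|n|² = -2/1 = -2.
T' = T − 2t·n = (10, 2, -7) − (-4)·(-1, 0, 0) = (6, 2, -7).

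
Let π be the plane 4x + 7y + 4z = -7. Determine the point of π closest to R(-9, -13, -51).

(7, 15, -35)

The perpendicular from R has direction n = (4, 7, 4): r = (-9, -13, -51) + λ(4, 7, 4).
Substitute into the plane: n·(R + λn) = -7 gives -331 + 81λ = -7, so λ = 4.
Foot = (-9, -13, -51) + 4·(4, 7, 4) = (7, 15, -35).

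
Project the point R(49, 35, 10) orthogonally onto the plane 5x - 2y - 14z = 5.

n = (5, -2, -14), |n|² = 225, and n·R − 5 = 30.
t = 30/225 = 2/15, so the foot is R − t·n = (49, 35, 10) − (2/15)·(5, -2, -14) = (145/3, 529/15, 178/15).

(145/3, 529/15, 178/15)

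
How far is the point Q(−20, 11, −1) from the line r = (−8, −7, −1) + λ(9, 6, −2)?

6√13

Direction vector d = (9, 6, −2).
AP = (−12, 18, 0); AP·d = 0, |AP|² = 468, |d|² = 121.
distance² = |AP|² − (AP·d)²/|d|² = 468 − 0/121 = 468, so the distance is 6√13.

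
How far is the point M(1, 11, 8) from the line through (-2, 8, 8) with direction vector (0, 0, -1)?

Direction vector d = (0, 0, -1).
AP = (3, 3, 0); AP·d = 0, |AP|² = 18, |d|² = 1.
distance² = |AP|² − (AP·d)²/|d|² = 18 − 0/1 = 18, so the distance is 3√2.

3√2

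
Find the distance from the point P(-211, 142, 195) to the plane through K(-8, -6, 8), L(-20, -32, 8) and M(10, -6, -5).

7

KL = (-12, -26, 0) and KM = (18, 0, -13), so a normal is n = KL × KM = (338, -156, 468).
d = |338·(-211) + (-156)·142 + 468·195 − 1976| / √(114244 + 24336 + 219024) = |-4186| / 598 = 7.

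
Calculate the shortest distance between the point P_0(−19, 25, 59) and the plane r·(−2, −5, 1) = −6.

22/√30

Normal vector n = (−2, −5, 1), and n·(−19, 25, 59) − (−6) = −22.
|n| = √(4 + 25 + 1) = √30, so the distance is |-22|/√30 = 11√30/15.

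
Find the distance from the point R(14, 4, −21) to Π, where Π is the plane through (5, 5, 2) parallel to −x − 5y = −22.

Parallel planes share the normal n = (−1, −5, 0); since (5, 5, 2) lies on the plane, its equation is −x − 5y = -30.
Then n·(14, 4, −21) − (−30) = −4.
|n| = √(1 + 25 + 0) = √26, so the distance is |-4|/√26 = 2√26/13.

4/√26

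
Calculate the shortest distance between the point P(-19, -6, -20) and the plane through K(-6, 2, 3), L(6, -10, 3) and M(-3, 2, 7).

15√41/41

KL = (12, -12, 0) and KM = (3, 0, 4), so a normal is n = KL × KM = (-48, -48, 36).
Then n·(-19, -6, -20) - 300 = 180.
|n| = √(2304 + 2304 + 1296) = 12√41, so the distance is |180|/(12√41) = 15/√41.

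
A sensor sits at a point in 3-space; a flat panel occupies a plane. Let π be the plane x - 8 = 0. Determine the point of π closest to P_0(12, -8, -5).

n = (1, 0, 0), |n|² = 1, and n·P_0 − 8 = 4.
t = 4/1 = 4, so the foot is P_0 − t·n = (12, -8, -5) − 4·(1, 0, 0) = (8, -8, -5).

(8, -8, -5)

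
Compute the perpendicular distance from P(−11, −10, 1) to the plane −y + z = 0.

n = (0, −1, 1); n·P − 0 = 11; |n| = √2; distance = 11/√2 = 11√2/2.

11√2/2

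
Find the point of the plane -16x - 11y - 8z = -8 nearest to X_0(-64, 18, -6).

n = (-16, -11, -8), |n|² = 441, and n·X_0 − (-8) = 882.
t = 882/441 = 2, so the foot is X_0 − t·n = (-64, 18, -6) − 2·(-16, -11, -8) = (-32, 40, 10).

(-32, 40, 10)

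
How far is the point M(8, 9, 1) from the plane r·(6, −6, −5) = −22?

d = |6·8 + (-6)·9 + (-5)·1 − (-22)| / √(36 + 36 + 25) = |11| / √97 = 11/√97.

11/√97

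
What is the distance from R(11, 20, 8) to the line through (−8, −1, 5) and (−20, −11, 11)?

A direction vector is d = (−12, −10, 6).
AP = (19, 21, 3), and AP × d = (156, −150, 62).
|AP × d|² = 50680 and |d|² = 280, so the distance is √(50680/280) = √181.

√181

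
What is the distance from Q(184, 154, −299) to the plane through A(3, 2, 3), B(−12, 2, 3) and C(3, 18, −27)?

8

AB = (−15, 0, 0) and AC = (0, 16, −30), so a normal is n = AB × AC = (0, −450, −240).
Then n·(184, 154, −299) − (−1620) = 4080.
|n| = √(0 + 202500 + 57600) = 510, so the distance is |4080|/510 = 8.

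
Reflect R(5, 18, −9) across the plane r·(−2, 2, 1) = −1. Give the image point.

(13, 10, -13)

With n = (−2, 2, 1), the signed offset is (n·R − (-1))/|n|² = 18/9 = 2.
R' = R − 2t·n = (5, 18, −9) − 4·(−2, 2, 1) = (13, 10, −13).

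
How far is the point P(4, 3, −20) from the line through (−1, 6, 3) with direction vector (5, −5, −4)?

Direction vector d = (5, −5, −4).
AP = (5, −3, −23), and AP × d = (−103, −95, −10).
|AP × d|² = 19734 and |d|² = 66, so the distance is √(19734/66) = √299.

√299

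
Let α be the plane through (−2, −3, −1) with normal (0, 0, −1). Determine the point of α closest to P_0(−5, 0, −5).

The perpendicular from P_0 has direction n = (0, 0, −1): r = (−5, 0, −5) + t(0, 0, −1).
Substitute into the plane: n·(P_0 + tn) = 1 gives 5 + 1t = 1, so t = -4.
Foot = (−5, 0, −5) + (-4)·(0, 0, −1) = (−5, 0, −1).

(-5, 0, -1)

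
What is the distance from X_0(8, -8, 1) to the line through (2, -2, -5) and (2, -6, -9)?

6√3

A direction vector is d = (0, -4, -4).
AP = (6, -6, 6); AP·d = 0, |AP|² = 108, |d|² = 32.
distance² = |AP|² − (AP·d)²/|d|² = 108 − 0/32 = 108, so the distance is 6√3.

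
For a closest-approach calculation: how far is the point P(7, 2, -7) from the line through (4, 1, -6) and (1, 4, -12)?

A direction vector is d = (-3, 3, -6).
AP = (3, 1, -1); AP·d = 0, |AP|² = 11, |d|² = 54.
distance² = |AP|² − (AP·d)²/|d|² = 11 − 0/54 = 11, so the distance is √11.

√11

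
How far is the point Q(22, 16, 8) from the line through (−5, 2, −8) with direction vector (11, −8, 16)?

2√185

Direction vector d = (11, −8, 16).
AP = (27, 14, 16), and AP × d = (352, −256, −370).
|AP × d|² = 326340 and |d|² = 441, so the distance is √(326340/441) = √740 = 2√185.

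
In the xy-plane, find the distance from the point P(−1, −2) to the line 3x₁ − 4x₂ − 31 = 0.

The normal to the line is n = (3, −4) with |n| = 5.
|n·P − 31| = |5 − 31| = 26, so the distance is 26/5.

26/5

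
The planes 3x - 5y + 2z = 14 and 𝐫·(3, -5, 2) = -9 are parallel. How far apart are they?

Both planes have normal n = (3, -5, 2), |n| = √38. Any point on the first plane is at distance |(-9) − 14|/|n| = 23/√38 = 23√38/38 from the second.

23/√38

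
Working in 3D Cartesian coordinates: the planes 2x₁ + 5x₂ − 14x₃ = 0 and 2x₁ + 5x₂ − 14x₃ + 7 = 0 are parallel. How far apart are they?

Both planes have normal n = (2, 5, −14), |n| = 15. Any point on the first plane is at distance |(-7) − 0|/|n| = 7/15 from the second.

7/15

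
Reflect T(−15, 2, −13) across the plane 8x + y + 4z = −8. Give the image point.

(17, 6, 3)

With n = (8, 1, 4), the signed offset is (n·T − (-8))/|n|² = -162/81 = -2.
T' = T − 2t·n = (−15, 2, −13) − (-4)·(8, 1, 4) = (17, 6, 3).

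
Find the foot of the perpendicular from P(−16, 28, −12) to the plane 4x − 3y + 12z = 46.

The perpendicular from P has direction n = (4, −3, 12): r = (−16, 28, −12) + t(4, −3, 12).
Substitute into the plane: n·(P + tn) = 46 gives -292 + 169t = 46, so t = 2.
Foot = (−16, 28, −12) + 2·(4, −3, 12) = (−8, 22, 12).

(-8, 22, 12)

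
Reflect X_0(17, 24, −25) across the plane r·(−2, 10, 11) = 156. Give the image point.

With n = (−2, 10, 11), the signed offset is (n·X_0 − 156)/|n|² = -225/225 = -1.
X_0' = X_0 − 2t·n = (17, 24, −25) − (-2)·(−2, 10, 11) = (13, 44, −3).

(13, 44, -3)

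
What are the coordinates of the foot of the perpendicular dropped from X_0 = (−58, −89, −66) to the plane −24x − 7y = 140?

(14, -68, -66)

The perpendicular from X_0 has direction n = (−24, −7, 0): r = (−58, −89, −66) + t(−24, −7, 0).
Substitute into the plane: n·(X_0 + tn) = 140 gives 2015 + 625t = 140, so t = -3.
Foot = (−58, −89, −66) + (-3)·(−24, −7, 0) = (14, −68, −66).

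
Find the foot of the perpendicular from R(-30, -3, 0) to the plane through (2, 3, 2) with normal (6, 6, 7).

(-18, 9, 14)

n = (6, 6, 7), |n|² = 121, and n·R − 44 = -242.
t = -242/121 = -2, so the foot is R − t·n = (-30, -3, 0) − (-2)·(6, 6, 7) = (-18, 9, 14).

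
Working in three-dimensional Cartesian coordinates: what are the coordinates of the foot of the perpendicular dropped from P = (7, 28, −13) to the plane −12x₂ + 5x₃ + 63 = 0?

n = (0, −12, 5), |n|² = 169, and n·P − (-63) = -338.
t = -338/169 = -2, so the foot is P − t·n = (7, 28, −13) − (-2)·(0, −12, 5) = (7, 4, −3).

(7, 4, -3)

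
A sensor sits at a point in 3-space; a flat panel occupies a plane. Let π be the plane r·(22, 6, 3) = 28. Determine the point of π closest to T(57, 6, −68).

(13, -6, -74)

The perpendicular from T has direction n = (22, 6, 3): r = (57, 6, −68) + μ(22, 6, 3).
Substitute into the plane: n·(T + μn) = 28 gives 1086 + 529μ = 28, so μ = -2.
Foot = (57, 6, −68) + (-2)·(22, 6, 3) = (13, −6, −74).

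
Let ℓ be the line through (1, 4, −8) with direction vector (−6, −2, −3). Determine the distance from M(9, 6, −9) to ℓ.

Direction vector d = (−6, −2, −3).
AP = (8, 2, −1); AP·d = -49, |AP|² = 69, |d|² = 49.
distance² = |AP|² − (AP·d)²/|d|² = 69 − 2401/49 = 20, so the distance is 2√5.

2√5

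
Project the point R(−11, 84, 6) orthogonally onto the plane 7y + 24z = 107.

(-11, 77, -18)

The perpendicular from R has direction n = (0, 7, 24): r = (−11, 84, 6) + λ(0, 7, 24).
Substitute into the plane: n·(R + λn) = 107 gives 732 + 625λ = 107, so λ = -1.
Foot = (−11, 84, 6) + (-1)·(0, 7, 24) = (−11, 77, −18).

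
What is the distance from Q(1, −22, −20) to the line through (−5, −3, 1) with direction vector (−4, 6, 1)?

19

Direction vector d = (−4, 6, 1).
AP = (6, −19, −21), and AP × d = (107, 78, −40).
|AP × d|² = 19133 and |d|² = 53, so the distance is √(19133/53) = √361 = 19.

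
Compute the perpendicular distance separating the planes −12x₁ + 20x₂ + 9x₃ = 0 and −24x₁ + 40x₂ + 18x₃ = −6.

Divide the second equation by 2 to match normals: −12x₁ + 20x₂ + 9x₃ = -3.
Both planes have normal n = (−12, 20, 9), |n| = 25. Any point on the first plane is at distance |(-3) − 0|/|n| = 3/25 from the second.

3/25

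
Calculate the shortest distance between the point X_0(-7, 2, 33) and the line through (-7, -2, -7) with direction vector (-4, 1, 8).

Direction vector d = (-4, 1, 8).
AP = (0, 4, 40); AP·d = 324, |AP|² = 1616, |d|² = 81.
distance² = |AP|² − (AP·d)²/|d|² = 1616 − 104976/81 = 320, so the distance is 8√5.

8√5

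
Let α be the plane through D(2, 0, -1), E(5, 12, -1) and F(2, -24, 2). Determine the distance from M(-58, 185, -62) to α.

DE = (3, 12, 0) and DF = (0, -24, 3), so a normal is n = DE × DF = (36, -9, -72).
Then n·(-58, 185, -62) - 144 = 567.
|n| = √(1296 + 81 + 5184) = 81, so the distance is |567|/81 = 7.

7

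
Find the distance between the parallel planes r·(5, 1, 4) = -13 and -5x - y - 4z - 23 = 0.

Divide the second equation by -1 to match normals: 5x + y + 4z = -23.
With common normal n = (5, 1, 4) (|n| = √42), the distance is |(-13) − (-23)|/|n| = 10/√42 = 5√42/21.

5√42/21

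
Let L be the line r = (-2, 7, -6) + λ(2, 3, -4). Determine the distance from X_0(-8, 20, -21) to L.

Direction vector d = (2, 3, -4).
AP = (-6, 13, -15), and AP × d = (-7, -54, -44).
|AP × d|² = 4901 and |d|² = 29, so the distance is √(4901/29) = √169 = 13.

13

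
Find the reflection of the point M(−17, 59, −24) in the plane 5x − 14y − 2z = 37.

(23, -53, -40)

n = (5, −14, −2), |n|² = 225, n·M − 37 = -900, so t = -900/225 = -4.
Foot F = M − (-4)·n = (3, 3, −32); the reflection is 2F − M = (23, −53, −40).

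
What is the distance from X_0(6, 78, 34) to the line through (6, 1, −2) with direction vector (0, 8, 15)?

Direction vector d = (0, 8, 15).
AP = (0, 77, 36), and AP × d = (867, 0, 0).
|AP × d|² = 751689 and |d|² = 289, so the distance is √(751689/289) = √2601 = 51.

51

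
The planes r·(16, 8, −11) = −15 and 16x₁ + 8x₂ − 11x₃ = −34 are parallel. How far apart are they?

With common normal n = (16, 8, −11) (|n| = 21), the distance is |(-15) − (-34)|/|n| = 19/21.

19/21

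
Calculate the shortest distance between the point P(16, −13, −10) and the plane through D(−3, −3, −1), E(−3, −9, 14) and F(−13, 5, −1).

DE = (0, −6, 15) and DF = (−10, 8, 0), so a normal is n = DE × DF = (−120, −150, −60).
Then n·(16, −13, −10) − 870 = −240.
|n| = √(14400 + 22500 + 3600) = 90√5, so the distance is |-240|/(90√5) = 8/(3√5).

8/(3√5)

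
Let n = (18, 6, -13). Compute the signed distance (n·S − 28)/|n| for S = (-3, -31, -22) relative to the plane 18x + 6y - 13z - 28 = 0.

n·S − 28 = 18.
|n| = 23, so the signed distance is 18/23.

18/23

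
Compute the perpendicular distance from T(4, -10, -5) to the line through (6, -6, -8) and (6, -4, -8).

A direction vector is d = (0, 2, 0).
AP = (-2, -4, 3); AP·d = -8, |AP|² = 29, |d|² = 4.
distance² = |AP|² − (AP·d)²/|d|² = 29 − 64/4 = 13, so the distance is √13.

√13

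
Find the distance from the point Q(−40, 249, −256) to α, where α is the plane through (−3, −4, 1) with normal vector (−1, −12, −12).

The plane has equation n·(r − (−3, −4, 1)) = 0, i.e. n·r = 39.
Then n·(−40, 249, −256) − 39 = 85.
|n| = √(1 + 144 + 144) = 17, so the distance is |85|/17 = 5.

5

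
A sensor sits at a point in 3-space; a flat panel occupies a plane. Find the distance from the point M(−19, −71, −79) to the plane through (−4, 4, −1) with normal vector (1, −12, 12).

The plane has equation n·(r − (−4, 4, −1)) = 0, i.e. n·r = -64.
n = (1, −12, 12); n·P − (-64) = -51; |n| = 17; distance = 51/17 = 3.

3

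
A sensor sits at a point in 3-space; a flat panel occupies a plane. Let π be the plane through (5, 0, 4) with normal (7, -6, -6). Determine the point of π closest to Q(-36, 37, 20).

The perpendicular from Q has direction n = (7, -6, -6): r = (-36, 37, 20) + λ(7, -6, -6).
Substitute into the plane: n·(Q + λn) = 11 gives -594 + 121λ = 11, so λ = 5.
Foot = (-36, 37, 20) + 5·(7, -6, -6) = (-1, 7, -10).

(-1, 7, -10)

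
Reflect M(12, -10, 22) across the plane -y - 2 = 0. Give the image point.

n = (0, -1, 0), |n|² = 1, n·M − 2 = 8, so t = 8/1 = 8.
Foot F = M − 8·n = (12, -2, 22); the reflection is 2F − M = (12, 6, 22).

(12, 6, 22)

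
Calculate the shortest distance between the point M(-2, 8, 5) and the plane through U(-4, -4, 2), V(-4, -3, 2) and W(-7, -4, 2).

3

UV = (0, 1, 0) and UW = (-3, 0, 0), so a normal is n = UV × UW = (0, 0, 3).
Then n·(-2, 8, 5) - 6 = 9.
|n| = √(0 + 0 + 9) = 3, so the distance is |9|/3 = 3.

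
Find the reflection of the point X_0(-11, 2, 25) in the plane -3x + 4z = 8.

n = (-3, 0, 4), |n|² = 25, n·X_0 − 8 = 125, so t = 125/25 = 5.
Foot F = X_0 − 5·n = (4, 2, 5); the reflection is 2F − X_0 = (19, 2, -15).

(19, 2, -15)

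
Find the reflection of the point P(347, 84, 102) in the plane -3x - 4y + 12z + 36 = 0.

(4457/13, 1020/13, 1542/13)

With n = (-3, -4, 12), the signed offset is (n·P − (-36))/|n|² = -117/169 = -9/13.
P' = P − 2t·n = (347, 84, 102) − (-18/13)·(-3, -4, 12) = (4457/13, 1020/13, 1542/13).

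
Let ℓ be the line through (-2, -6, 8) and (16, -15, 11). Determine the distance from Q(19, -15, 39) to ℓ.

3√83

A direction vector is d = (18, -9, 3).
AP = (21, -9, 31); AP·d = 552, |AP|² = 1483, |d|² = 414.
distance² = |AP|² − (AP·d)²/|d|² = 1483 − 304704/414 = 747, so the distance is 3√83.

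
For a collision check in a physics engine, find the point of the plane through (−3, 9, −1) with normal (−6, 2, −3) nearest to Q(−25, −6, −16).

n = (−6, 2, −3), |n|² = 49, and n·Q − 39 = 147.
t = 147/49 = 3, so the foot is Q − t·n = (−25, −6, −16) − 3·(−6, 2, −3) = (−7, −12, −7).

(-7, -12, -7)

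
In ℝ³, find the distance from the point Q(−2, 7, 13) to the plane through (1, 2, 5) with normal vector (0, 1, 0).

The plane has equation n·(r − (1, 2, 5)) = 0, i.e. n·r = 2.
d = |1·7 − 2| / √(0 + 1 + 0) = |5| / 1 = 5.

5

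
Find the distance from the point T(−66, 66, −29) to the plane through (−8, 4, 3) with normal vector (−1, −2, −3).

The plane has equation n·(r − (−8, 4, 3)) = 0, i.e. n·r = -9.
d = |(-1)·(-66) + (-2)·66 + (-3)·(-29) − (-9)| / √(1 + 4 + 9) = |30| / √14 = 30/√14.

30/√14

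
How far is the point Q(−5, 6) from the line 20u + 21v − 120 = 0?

d = |20·(-5) + 21·6 − 120| / √(400 + 441) = |-94|/29 = 94/29.

94/29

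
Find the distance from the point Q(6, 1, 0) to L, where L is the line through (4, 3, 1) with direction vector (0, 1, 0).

√5

Direction vector d = (0, 1, 0).
AP = (2, -2, -1); AP·d = -2, |AP|² = 9, |d|² = 1.
distance² = |AP|² − (AP·d)²/|d|² = 9 − 4/1 = 5, so the distance is √5.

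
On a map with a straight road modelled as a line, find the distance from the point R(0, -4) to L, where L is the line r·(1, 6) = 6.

The normal to the line is n = (1, 6) with |n| = √37.
|n·R − 6| = |-24 − 6| = 30, so the distance is 30/√37 = 30√37/37.

30/√37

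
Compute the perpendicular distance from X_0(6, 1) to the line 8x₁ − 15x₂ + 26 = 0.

d = |8·6 + (-15)·1 − (-26)| / √(64 + 225) = |59|/17 = 59/17.

59/17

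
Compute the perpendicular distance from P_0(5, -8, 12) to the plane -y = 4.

d = |(-1)·(-8) − 4| / √(0 + 1 + 0) = |4| / 1 = 4.

4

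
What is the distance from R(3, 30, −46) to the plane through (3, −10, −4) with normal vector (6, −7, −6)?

28/11

The plane has equation n·(r − (3, −10, −4)) = 0, i.e. n·r = 112.
Then n·(3, 30, −46) − 112 = −28.
|n| = √(36 + 49 + 36) = 11, so the distance is |-28|/11 = 28/11.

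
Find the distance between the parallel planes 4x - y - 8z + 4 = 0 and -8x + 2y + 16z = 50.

7/3

Divide the second equation by -2 to match normals: 4x - y - 8z = -25.
Both planes have normal n = (4, -1, -8), |n| = 9. Any point on the first plane is at distance |(-25) − (-4)|/|n| = 21/9 = 7/3 from the second.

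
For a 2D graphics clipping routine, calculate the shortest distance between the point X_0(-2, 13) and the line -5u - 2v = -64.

48√29/29

The normal to the line is n = (-5, -2) with |n| = √29.
|n·X_0 − (-64)| = |-16 − (-64)| = 48, so the distance is 48/√29 = 48√29/29.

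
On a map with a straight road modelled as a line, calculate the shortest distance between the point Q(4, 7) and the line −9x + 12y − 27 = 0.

d = |(-9)·4 + 12·7 − 27| / √(81 + 144) = |21|/15 = 7/5.

7/5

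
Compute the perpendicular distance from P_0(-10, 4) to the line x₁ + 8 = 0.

d = |1·(-10) + 0·4 − (-8)| / √(1 + 0) = |-2|/1 = 2.

2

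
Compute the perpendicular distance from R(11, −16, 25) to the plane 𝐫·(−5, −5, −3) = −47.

n = (−5, −5, −3); n·P − (-47) = -3; |n| = √59; distance = 3/√59.

3/√59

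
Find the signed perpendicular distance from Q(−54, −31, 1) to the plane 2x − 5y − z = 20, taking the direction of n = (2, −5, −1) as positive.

n·Q − 20 = 26.
|n| = √30, so the signed distance is 13√30/15.

13√30/15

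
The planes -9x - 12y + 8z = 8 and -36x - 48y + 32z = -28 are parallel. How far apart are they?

15/17

Divide the second equation by 4 to match normals: -9x - 12y + 8z = -7.
Both planes have normal n = (-9, -12, 8), |n| = 17. Any point on the first plane is at distance |(-7) − 8|/|n| = 15/17 from the second.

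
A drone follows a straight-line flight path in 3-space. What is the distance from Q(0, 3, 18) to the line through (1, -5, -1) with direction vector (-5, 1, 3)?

√286

Direction vector d = (-5, 1, 3).
AP = (-1, 8, 19), and AP × d = (5, -92, 39).
|AP × d|² = 10010 and |d|² = 35, so the distance is √(10010/35) = √286.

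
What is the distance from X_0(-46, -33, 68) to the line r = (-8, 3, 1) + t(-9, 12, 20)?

Direction vector d = (-9, 12, 20).
AP = (-38, -36, 67), and AP × d = (-1524, 157, -780).
|AP × d|² = 2955625 and |d|² = 625, so the distance is √(2955625/625) = √4729.

√4729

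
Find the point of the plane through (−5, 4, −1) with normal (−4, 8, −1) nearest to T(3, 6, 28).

(7/9, 94/9, 247/9)

The perpendicular from T has direction n = (−4, 8, −1): r = (3, 6, 28) + t(−4, 8, −1).
Substitute into the plane: n·(T + tn) = 53 gives 8 + 81t = 53, so t = 5/9.
Foot = (3, 6, 28) + (5/9)·(−4, 8, −1) = (7/9, 94/9, 247/9).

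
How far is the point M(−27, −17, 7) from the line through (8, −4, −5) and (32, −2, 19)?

A direction vector is d = (24, 2, 24).
AP = (−35, −13, 12), and AP × d = (−336, 1128, 242).
|AP × d|² = 1443844 and |d|² = 1156, so the distance is √(1443844/1156) = √1249.

√1249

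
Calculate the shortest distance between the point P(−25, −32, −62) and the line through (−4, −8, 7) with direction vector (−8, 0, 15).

Direction vector d = (−8, 0, 15).
AP = (−21, −24, −69), and AP × d = (−360, 867, −192).
|AP × d|² = 918153 and |d|² = 289, so the distance is √(918153/289) = √3177 = 3√353.

3√353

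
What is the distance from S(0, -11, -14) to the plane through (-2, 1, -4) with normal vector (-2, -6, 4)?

√14

The plane has equation n·(r − (-2, 1, -4)) = 0, i.e. n·r = -18.
Then n·(0, -11, -14) - (-18) = 28.
|n| = √(4 + 36 + 16) = 2√14, so the distance is |28|/(2√14) = √14.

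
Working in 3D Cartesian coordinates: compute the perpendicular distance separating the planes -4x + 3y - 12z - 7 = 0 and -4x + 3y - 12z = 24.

With common normal n = (-4, 3, -12) (|n| = 13), the distance is |7 − 24|/|n| = 17/13.

17/13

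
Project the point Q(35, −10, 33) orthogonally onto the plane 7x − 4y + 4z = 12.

n = (7, −4, 4), |n|² = 81, and n·Q − 12 = 405.
t = 405/81 = 5, so the foot is Q − t·n = (35, −10, 33) − 5·(7, −4, 4) = (0, 10, 13).

(0, 10, 13)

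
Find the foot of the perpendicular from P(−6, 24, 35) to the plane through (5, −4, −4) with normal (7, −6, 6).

(-59/11, 258/11, 391/11)

n = (7, −6, 6), |n|² = 121, and n·P − 35 = -11.
t = -11/121 = -1/11, so the foot is P − t·n = (−6, 24, 35) − (-1/11)·(7, −6, 6) = (−59/11, 258/11, 391/11).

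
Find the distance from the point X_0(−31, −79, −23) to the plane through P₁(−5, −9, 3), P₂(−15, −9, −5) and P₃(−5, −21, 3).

26√41/41

P₁P₂ = (−10, 0, −8) and P₁P₃ = (0, −12, 0), so a normal is n = P₁P₂ × P₁P₃ = (−96, 0, 120).
d = |(-96)·(-31) + 120·(-23) − 840| / √(9216 + 0 + 14400) = |-624| / (24√41) = 26/√41.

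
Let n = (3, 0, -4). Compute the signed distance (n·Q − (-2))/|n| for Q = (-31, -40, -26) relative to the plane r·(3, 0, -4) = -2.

n·Q − (-2) = 13.
|n| = 5, so the signed distance is 13/5.

13/5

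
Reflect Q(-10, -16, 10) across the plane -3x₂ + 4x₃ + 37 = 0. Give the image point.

(-10, 14, -30)

n = (0, -3, 4), |n|² = 25, n·Q − (-37) = 125, so t = 125/25 = 5.
Foot F = Q − 5·n = (-10, -1, -10); the reflection is 2F − Q = (-10, 14, -30).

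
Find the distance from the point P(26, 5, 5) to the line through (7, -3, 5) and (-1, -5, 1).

√89

A direction vector is d = (-8, -2, -4).
AP = (19, 8, 0); AP·d = -168, |AP|² = 425, |d|² = 84.
distance² = |AP|² − (AP·d)²/|d|² = 425 − 28224/84 = 89, so the distance is √89.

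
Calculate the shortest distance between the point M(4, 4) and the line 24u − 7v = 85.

17/25

d = |24·4 + (-7)·4 − 85| / √(576 + 49) = |-17|/25 = 17/25.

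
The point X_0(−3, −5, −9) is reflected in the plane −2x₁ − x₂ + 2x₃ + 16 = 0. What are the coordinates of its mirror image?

(1, -3, -13)

n = (−2, −1, 2), |n|² = 9, n·X_0 − (-16) = 9, so t = 9/9 = 1.
Foot F = X_0 − 1·n = (−1, −4, −11); the reflection is 2F − X_0 = (1, −3, −13).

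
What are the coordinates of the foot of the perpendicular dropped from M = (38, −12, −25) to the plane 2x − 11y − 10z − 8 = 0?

The perpendicular from M has direction n = (2, −11, −10): r = (38, −12, −25) + λ(2, −11, −10).
Substitute into the plane: n·(M + λn) = 8 gives 458 + 225λ = 8, so λ = -2.
Foot = (38, −12, −25) + (-2)·(2, −11, −10) = (34, 10, −5).

(34, 10, -5)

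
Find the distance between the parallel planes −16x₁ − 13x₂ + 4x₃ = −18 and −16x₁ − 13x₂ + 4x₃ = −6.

Both planes have normal n = (−16, −13, 4), |n| = 21. Any point on the first plane is at distance |(-6) − (-18)|/|n| = 12/21 = 4/7 from the second.

4/7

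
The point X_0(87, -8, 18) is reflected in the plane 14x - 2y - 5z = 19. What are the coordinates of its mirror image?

n = (14, -2, -5), |n|² = 225, n·X_0 − 19 = 1125, so t = 1125/225 = 5.
Foot F = X_0 − 5·n = (17, 2, 43); the reflection is 2F − X_0 = (-53, 12, 68).

(-53, 12, 68)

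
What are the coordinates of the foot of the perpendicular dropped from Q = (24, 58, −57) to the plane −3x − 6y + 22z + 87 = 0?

(15, 40, 9)

n = (−3, −6, 22), |n|² = 529, and n·Q − (-87) = -1587.
t = -1587/529 = -3, so the foot is Q − t·n = (24, 58, −57) − (-3)·(−3, −6, 22) = (15, 40, 9).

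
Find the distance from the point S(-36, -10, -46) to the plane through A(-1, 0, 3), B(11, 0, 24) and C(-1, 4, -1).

1

AB = (12, 0, 21) and AC = (0, 4, -4), so a normal is n = AB × AC = (-84, 48, 48).
Then n·(-36, -10, -46) - 228 = 108.
|n| = √(7056 + 2304 + 2304) = 108, so the distance is |108|/108 = 1.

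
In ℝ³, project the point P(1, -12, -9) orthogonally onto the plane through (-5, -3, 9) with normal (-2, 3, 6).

(-5, -3, 9)

The perpendicular from P has direction n = (-2, 3, 6): r = (1, -12, -9) + λ(-2, 3, 6).
Substitute into the plane: n·(P + λn) = 55 gives -92 + 49λ = 55, so λ = 3.
Foot = (1, -12, -9) + 3·(-2, 3, 6) = (-5, -3, 9).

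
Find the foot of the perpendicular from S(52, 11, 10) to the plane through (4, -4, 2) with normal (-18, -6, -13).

n = (-18, -6, -13), |n|² = 529, and n·S − (-74) = -1058.
t = -1058/529 = -2, so the foot is S − t·n = (52, 11, 10) − (-2)·(-18, -6, -13) = (16, -1, -16).

(16, -1, -16)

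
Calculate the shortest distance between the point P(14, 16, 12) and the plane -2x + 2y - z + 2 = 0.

Normal vector n = (-2, 2, -1), and n·(14, 16, 12) - (-2) = -6.
|n| = √(4 + 4 + 1) = 3, so the distance is |-6|/3 = 2.

2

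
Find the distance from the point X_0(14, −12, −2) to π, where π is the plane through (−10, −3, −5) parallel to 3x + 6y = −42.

Parallel planes share the normal n = (3, 6, 0); since (−10, −3, −5) lies on the plane, its equation is 3x + 6y = -48.
Then n·(14, −12, −2) − (−48) = 18.
|n| = √(9 + 36 + 0) = 3√5, so the distance is |18|/(3√5) = 6√5/5.

6/√5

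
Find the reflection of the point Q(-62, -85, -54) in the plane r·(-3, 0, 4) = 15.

n = (-3, 0, 4), |n|² = 25, n·Q − 15 = -45, so t = -45/25 = -9/5.
Foot F = Q − (-9/5)·n = (-337/5, -85, -234/5); the reflection is 2F − Q = (-364/5, -85, -198/5).

(-364/5, -85, -198/5)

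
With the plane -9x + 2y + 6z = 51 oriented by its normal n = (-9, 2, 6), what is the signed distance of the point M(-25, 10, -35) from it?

n·M − 51 = -16.
|n| = 11, so the signed distance is -16/11.

-16/11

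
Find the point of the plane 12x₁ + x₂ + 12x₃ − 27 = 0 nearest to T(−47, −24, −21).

(-11, -21, 15)

n = (12, 1, 12), |n|² = 289, and n·T − 27 = -867.
t = -867/289 = -3, so the foot is T − t·n = (−47, −24, −21) − (-3)·(12, 1, 12) = (−11, −21, 15).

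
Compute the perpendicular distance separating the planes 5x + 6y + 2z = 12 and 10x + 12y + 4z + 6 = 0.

Divide the second equation by 2 to match normals: 5x + 6y + 2z = -3.
Both planes have normal n = (5, 6, 2), |n| = √65. Any point on the first plane is at distance |(-3) − 12|/|n| = 15/√65 from the second.

3√65/13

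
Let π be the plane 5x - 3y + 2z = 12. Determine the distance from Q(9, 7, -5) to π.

n = (5, -3, 2); n·P − 12 = 2; |n| = √38; distance = 2/√38.

√38/19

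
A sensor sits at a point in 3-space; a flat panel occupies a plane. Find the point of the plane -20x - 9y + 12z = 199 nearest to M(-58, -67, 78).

The perpendicular from M has direction n = (-20, -9, 12): r = (-58, -67, 78) + λ(-20, -9, 12).
Substitute into the plane: n·(M + λn) = 199 gives 2699 + 625λ = 199, so λ = -4.
Foot = (-58, -67, 78) + (-4)·(-20, -9, 12) = (22, -31, 30).

(22, -31, 30)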